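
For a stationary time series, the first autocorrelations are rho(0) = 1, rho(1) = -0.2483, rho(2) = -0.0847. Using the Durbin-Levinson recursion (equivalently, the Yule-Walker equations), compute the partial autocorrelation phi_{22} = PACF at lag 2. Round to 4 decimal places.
\phi_{22} = -0.1560

The PACF at lag k is phi_{kk}, the last component of the solution
to the Yule-Walker system G_k phi = r_k where
  (G_k)_{ij} = rho(|i - j|), (r_k)_i = rho(i), i,j = 1..k.
Equivalently, Durbin-Levinson gives phi_{kk} iteratively:
  phi_{11} = rho(1)
  phi_{kk} = [rho(k) - sum_{j=1..k-1} phi_{k-1,j} rho(k-j)]
            / [1 - sum_{j=1..k-1} phi_{k-1,j} rho(j)],
  phi_{k,j} = phi_{k-1,j} - phi_{kk} phi_{k-1,k-j},  j = 1..k-1.
Step k = 1:
  phi_11 = rho(1) = -0.2483.
Step k = 2:
  phi_22 = [rho(2) - phi_11 rho(1)] / [1 - phi_11 rho(1)] = [-0.0847 - (-0.2483)(-0.2483)] / [1 - (-0.2483)(-0.2483)]
         = -0.14635289 / 0.93834711 = -0.156.
Therefore phi_{22} = -0.1560.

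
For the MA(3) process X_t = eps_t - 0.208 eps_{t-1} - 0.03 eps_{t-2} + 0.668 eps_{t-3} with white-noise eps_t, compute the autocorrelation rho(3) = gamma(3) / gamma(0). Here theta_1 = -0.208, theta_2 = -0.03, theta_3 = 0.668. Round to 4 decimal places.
\rho(3) = 0.4482

For an MA(q) process with theta_0 = 1, the autocovariance is
  gamma(k) = sigma^2 * sum_{i=0..q-k} theta_i * theta_{i+k},
and rho(k) = gamma(k) / gamma(0). Sigma^2 cancels.
  numerator   = (1)*(0.668) = 0.668.
  denominator = (1)^2 + (-0.208)^2 + (-0.03)^2 + (0.668)^2 = 1.490388.
  rho(3) = 0.668 / 1.490388 = 0.4482.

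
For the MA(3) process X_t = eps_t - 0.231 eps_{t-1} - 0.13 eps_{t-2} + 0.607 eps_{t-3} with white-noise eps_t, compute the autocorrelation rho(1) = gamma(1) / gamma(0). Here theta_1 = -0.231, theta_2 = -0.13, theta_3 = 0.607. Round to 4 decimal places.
\rho(1) = -0.1945

For an MA(q) process with theta_0 = 1, the autocovariance is
  gamma(k) = sigma^2 * sum_{i=0..q-k} theta_i * theta_{i+k},
and rho(k) = gamma(k) / gamma(0). Sigma^2 cancels.
  numerator   = (1)*(-0.231) + (-0.231)*(-0.13) + (-0.13)*(0.607) = -0.27988.
  denominator = (1)^2 + (-0.231)^2 + (-0.13)^2 + (0.607)^2 = 1.43871.
  rho(1) = -0.27988 / 1.43871 = -0.1945.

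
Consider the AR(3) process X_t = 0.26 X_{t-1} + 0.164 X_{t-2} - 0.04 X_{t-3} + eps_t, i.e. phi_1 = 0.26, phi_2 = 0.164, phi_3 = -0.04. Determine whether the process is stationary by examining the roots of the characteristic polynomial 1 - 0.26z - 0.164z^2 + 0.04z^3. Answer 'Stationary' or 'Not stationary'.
\text{Stationary}

The AR(p) characteristic polynomial is P(z) = 1 - 0.26z - 0.164z^2 + 0.04z^3.
Stationarity requires all roots to lie outside the unit circle, i.e. |z| > 1 for every root.
Degree 3: look for a simple real root z0 first, then factor out (1 - z/z0) and solve the remaining quadratic.
Testing z0 = -2.5: P(-2.5) = 1 + (-0.26)(-2.5) + (-0.164)(-2.5)^2 + (0.04)(-2.5)^3
  = 1 + (0.65) + (-1.025) + (-0.625) = 0.  So z_0 = -2.5 is a root, |z_0| = 2.5.
Divide out the factor (1 + 0.4 z) = (1 - z/z0) (since 1/z0 = -0.4):
  P(z) = (1 + 0.4 z)(1 + (-0.66) z + (0.1) z^2)
  [check: z-coef -0.66 - (-0.4) = -0.26; z^2-coef 0.1 - (-0.4)(-0.66) = -0.164; z^3-coef -(-0.4)(0.1) = 0.04.]
Remaining roots from the quadratic factor 1 + (-0.66) z + (0.1) z^2:
  Set 1 + (-0.66) z + (0.1) z^2 = 0, i.e. a z^2 + b z + c = 0 with a = 0.1, b = -0.66, c = 1.
  Discriminant D = b^2 - 4ac = (-0.66)^2 - 4*(0.1)*1 = 0.4356 - (0.4) = 0.0356.
  D >= 0, so the roots are real: z = (-b +/- sqrt(D)) / (2a) = (0.66 +/- 0.18868) / (0.2).
    z_1 = (0.66 + 0.18868) / (0.2) = 4.2434,   |z_1| = 4.2434.
    z_2 = (0.66 - 0.18868) / (0.2) = 2.3566,   |z_2| = 2.3566.
Moduli of all roots: 2.5000, 4.2434, 2.3566.
All moduli strictly greater than 1? Yes.
Verdict: Stationary.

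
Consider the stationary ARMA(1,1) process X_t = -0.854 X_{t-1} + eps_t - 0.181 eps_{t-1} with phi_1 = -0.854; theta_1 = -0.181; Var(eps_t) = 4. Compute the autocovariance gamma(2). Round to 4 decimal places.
\gamma(2) = 15.0806

Multiply the model equation by X_{t-k} and take expectations. With theta_0 = psi_0 = 1 and psi_j the MA(infinity) weights, this gives
  gamma(k) - sum_i phi_i gamma(k-i) = c_k,
  c_k = sigma^2 * sum_{j=k..q} theta_j psi_{j-k}   (c_k = 0 for k > q),
using gamma(-m) = gamma(m).
psi-weights needed (psi_j = theta_j + sum_i phi_i psi_{j-i}):
  psi_1 = theta_1 + phi_1 = -0.181 + (-0.854) = -1.035
Right-hand sides:
  c_0 = sigma^2 (1 + theta_1 psi_1) = 4 * (1 + (-0.181)(-1.035)) = 4 * 1.187335 = 4.74934
  c_1 = sigma^2 theta_1 = 4 * (-0.181) = -0.724
  c_2 = 0
Equations for k = 0 and k = 1 (AR order 1):
  gamma(0) = phi_1 gamma(1) + c_0
  gamma(1) = phi_1 gamma(0) + c_1
Substituting the second into the first: gamma(0) (1 - phi_1^2) = c_0 + phi_1 c_1, so
  gamma(0) = (c_0 + phi_1 c_1) / (1 - phi_1^2) = (4.74934 + (-0.854)(-0.724)) / (1 - (-0.854)^2) = 5.367636 / 0.270684 = 19.829898.
  gamma(1) = phi_1 gamma(0) + c_1 = (-0.854)(19.829898) + (-0.724) = -17.658733.
For k = 2 (> q): gamma(2) = phi_1 gamma(1) = (-0.854)(-17.658733) = 15.080558.
Therefore gamma(2) = 15.0806 (to 4 decimal places).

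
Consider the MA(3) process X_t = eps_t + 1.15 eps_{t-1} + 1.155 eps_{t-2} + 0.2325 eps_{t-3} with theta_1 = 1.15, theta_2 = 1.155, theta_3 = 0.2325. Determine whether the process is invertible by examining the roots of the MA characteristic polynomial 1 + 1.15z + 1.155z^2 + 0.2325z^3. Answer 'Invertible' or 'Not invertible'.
\text{Invertible}

The MA(q) characteristic polynomial is P(z) = 1 + 1.15z + 1.155z^2 + 0.2325z^3.
Invertibility requires all roots to lie outside the unit circle, i.e. |z| > 1 for every root.
Degree 3: look for a simple real root z0 first, then factor out (1 - z/z0) and solve the remaining quadratic.
Testing z0 = -4: P(-4) = 1 + (1.15)(-4) + (1.155)(-4)^2 + (0.2325)(-4)^3
  = 1 + (-4.6) + (18.48) + (-14.88) = 0.  So z_0 = -4 is a root, |z_0| = 4.
Divide out the factor (1 + 0.25 z) = (1 - z/z0) (since 1/z0 = -0.25):
  P(z) = (1 + 0.25 z)(1 + (0.9) z + (0.93) z^2)
  [check: z-coef 0.9 - (-0.25) = 1.15; z^2-coef 0.93 - (-0.25)(0.9) = 1.155; z^3-coef -(-0.25)(0.93) = 0.2325.]
Remaining roots from the quadratic factor 1 + (0.9) z + (0.93) z^2:
  Set 1 + (0.9) z + (0.93) z^2 = 0, i.e. a z^2 + b z + c = 0 with a = 0.93, b = 0.9, c = 1.
  Discriminant D = b^2 - 4ac = (0.9)^2 - 4*(0.93)*1 = 0.81 - (3.72) = -2.91.
  D < 0, so the roots are the complex-conjugate pair z = (-b +/- i sqrt(-D)) / (2a) = -0.4839 +/- 0.9171i.
  For a conjugate pair |z|^2 = z * conj(z) = (product of roots) = c/a = 1/(0.93) = 1.075269, so |z| = sqrt(1.075269) = 1.037 for both roots.
Moduli of all roots: 4.0000, 1.0370, 1.0370.
All moduli strictly greater than 1? Yes.
Verdict: Invertible.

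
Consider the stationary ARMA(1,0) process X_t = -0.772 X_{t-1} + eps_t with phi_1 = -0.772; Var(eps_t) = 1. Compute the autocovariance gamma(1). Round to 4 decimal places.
\gamma(1) = -1.9108

Multiply the model equation by X_{t-k} and take expectations. With theta_0 = psi_0 = 1 and psi_j the MA(infinity) weights, this gives
  gamma(k) - sum_i phi_i gamma(k-i) = c_k,
  c_k = sigma^2 * sum_{j=k..q} theta_j psi_{j-k}   (c_k = 0 for k > q),
using gamma(-m) = gamma(m).
Pure AR (q = 0): c_0 = sigma^2 = 1, c_k = 0 for k >= 1.
Equations for k = 0 and k = 1 (AR order 1):
  gamma(0) = phi_1 gamma(1) + c_0
  gamma(1) = phi_1 gamma(0) + c_1
Substituting the second into the first: gamma(0) (1 - phi_1^2) = c_0 + phi_1 c_1, so
  gamma(0) = c_0 / (1 - phi_1^2) = 1 / (1 - (-0.772)^2) = 1 / 0.404016 = 2.475149.
  gamma(1) = phi_1 gamma(0) = (-0.772)(2.475149) = -1.910815.
Therefore gamma(1) = -1.9108 (to 4 decimal places).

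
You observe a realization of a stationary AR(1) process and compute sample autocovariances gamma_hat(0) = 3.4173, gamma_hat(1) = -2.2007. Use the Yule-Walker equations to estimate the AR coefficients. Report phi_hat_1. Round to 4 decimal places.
\hat\phi_{1} = -0.6440

The Yule-Walker equations for an AR(p) process read, in matrix form,
  Gamma_p phi = r_p,   with   (Gamma_p)_{ij} = gamma(|i - j|),
                       (r_p)_i = gamma(i),   i,j = 1..p.
Substitute the sample gammas (Toeplitz matrix and right-hand side of size 1):
  Gamma_p = [[3.4173]]
  r_p     = [-2.2007]
With p = 1 this is the single equation gamma(0) phi_1 = gamma(1):
  phi_hat_1 = gamma(1) / gamma(0) = -2.2007 / 3.4173 = -0.6440.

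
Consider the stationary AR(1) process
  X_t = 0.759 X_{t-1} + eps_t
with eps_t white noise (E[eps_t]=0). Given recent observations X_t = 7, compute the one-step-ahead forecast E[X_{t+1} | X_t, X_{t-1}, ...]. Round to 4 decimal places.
E[X_{t+1} \mid \mathcal F_t] = 5.3130

For an AR(p) model X_t = c + sum_i phi_i X_{t-i} + eps_t, the
one-step-ahead conditional mean is
  E[X_{t+1} | X_t, ...] = c + sum_i phi_i X_{t+1-i}.
Substitute known values:
  E[X_{t+1} | ...] = (0.759) * (7)
                   = 5.3130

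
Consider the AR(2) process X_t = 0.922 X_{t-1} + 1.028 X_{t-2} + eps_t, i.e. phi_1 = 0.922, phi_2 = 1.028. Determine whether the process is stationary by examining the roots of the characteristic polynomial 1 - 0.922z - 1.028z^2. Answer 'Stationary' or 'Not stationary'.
\text{Not stationary}

The AR(p) characteristic polynomial is P(z) = 1 - 0.922z - 1.028z^2.
Stationarity requires all roots to lie outside the unit circle, i.e. |z| > 1 for every root.
Set 1 + (-0.922) z + (-1.028) z^2 = 0, i.e. a z^2 + b z + c = 0 with a = -1.028, b = -0.922, c = 1.
Discriminant D = b^2 - 4ac = (-0.922)^2 - 4*(-1.028)*1 = 0.850084 - (-4.112) = 4.962084.
D >= 0, so the roots are real: z = (-b +/- sqrt(D)) / (2a) = (0.922 +/- 2.227574) / (-2.056).
  z_1 = (0.922 + 2.227574) / (-2.056) = -1.5319,   |z_1| = 1.5319.
  z_2 = (0.922 - 2.227574) / (-2.056) = 0.635,   |z_2| = 0.635.
Moduli of all roots: 1.5319, 0.6350.
All moduli strictly greater than 1? No.
Verdict: Not stationary.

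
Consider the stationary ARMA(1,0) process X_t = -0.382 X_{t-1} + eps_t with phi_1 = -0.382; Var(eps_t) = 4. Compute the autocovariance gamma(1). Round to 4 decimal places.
\gamma(1) = -1.7891

Multiply the model equation by X_{t-k} and take expectations. With theta_0 = psi_0 = 1 and psi_j the MA(infinity) weights, this gives
  gamma(k) - sum_i phi_i gamma(k-i) = c_k,
  c_k = sigma^2 * sum_{j=k..q} theta_j psi_{j-k}   (c_k = 0 for k > q),
using gamma(-m) = gamma(m).
Pure AR (q = 0): c_0 = sigma^2 = 4, c_k = 0 for k >= 1.
Equations for k = 0 and k = 1 (AR order 1):
  gamma(0) = phi_1 gamma(1) + c_0
  gamma(1) = phi_1 gamma(0) + c_1
Substituting the second into the first: gamma(0) (1 - phi_1^2) = c_0 + phi_1 c_1, so
  gamma(0) = c_0 / (1 - phi_1^2) = 4 / (1 - (-0.382)^2) = 4 / 0.854076 = 4.683424.
  gamma(1) = phi_1 gamma(0) = (-0.382)(4.683424) = -1.789068.
Therefore gamma(1) = -1.7891 (to 4 decimal places).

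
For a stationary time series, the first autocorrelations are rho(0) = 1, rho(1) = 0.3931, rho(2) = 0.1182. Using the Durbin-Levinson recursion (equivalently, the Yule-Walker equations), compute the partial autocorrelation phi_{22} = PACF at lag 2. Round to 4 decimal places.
\phi_{22} = -0.0430

The PACF at lag k is phi_{kk}, the last component of the solution
to the Yule-Walker system G_k phi = r_k where
  (G_k)_{ij} = rho(|i - j|), (r_k)_i = rho(i), i,j = 1..k.
Equivalently, Durbin-Levinson gives phi_{kk} iteratively:
  phi_{11} = rho(1)
  phi_{kk} = [rho(k) - sum_{j=1..k-1} phi_{k-1,j} rho(k-j)]
            / [1 - sum_{j=1..k-1} phi_{k-1,j} rho(j)],
  phi_{k,j} = phi_{k-1,j} - phi_{kk} phi_{k-1,k-j},  j = 1..k-1.
Step k = 1:
  phi_11 = rho(1) = 0.3931.
Step k = 2:
  phi_22 = [rho(2) - phi_11 rho(1)] / [1 - phi_11 rho(1)] = [0.1182 - (0.3931)(0.3931)] / [1 - (0.3931)(0.3931)]
         = -0.03632761 / 0.84547239 = -0.043.
Therefore phi_{22} = -0.0430.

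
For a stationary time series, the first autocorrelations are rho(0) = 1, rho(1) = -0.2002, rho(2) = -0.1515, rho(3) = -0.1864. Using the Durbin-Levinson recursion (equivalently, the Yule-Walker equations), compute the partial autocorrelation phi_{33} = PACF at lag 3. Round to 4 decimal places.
\phi_{33} = -0.2851

The PACF at lag k is phi_{kk}, the last component of the solution
to the Yule-Walker system G_k phi = r_k where
  (G_k)_{ij} = rho(|i - j|), (r_k)_i = rho(i), i,j = 1..k.
Equivalently, Durbin-Levinson gives phi_{kk} iteratively:
  phi_{11} = rho(1)
  phi_{kk} = [rho(k) - sum_{j=1..k-1} phi_{k-1,j} rho(k-j)]
            / [1 - sum_{j=1..k-1} phi_{k-1,j} rho(j)],
  phi_{k,j} = phi_{k-1,j} - phi_{kk} phi_{k-1,k-j},  j = 1..k-1.
Step k = 1:
  phi_11 = rho(1) = -0.2002.
Step k = 2:
  phi_22 = [rho(2) - phi_11 rho(1)] / [1 - phi_11 rho(1)] = [-0.1515 - (-0.2002)(-0.2002)] / [1 - (-0.2002)(-0.2002)]
         = -0.19158004 / 0.95991996 = -0.199579.
  Update: phi_21 = phi_11 - phi_22 phi_11 = -0.2002 - (-0.199579)(-0.2002) = -0.240156.
Step k = 3:
  phi_33 = [rho(3) - phi_21 rho(2) - phi_22 rho(1)] / [1 - phi_21 rho(1) - phi_22 rho(2)]
    numerator   = -0.1864 - (-0.240156)(-0.1515) - (-0.199579)(-0.2002) = -0.26273935
    denominator = 1 - (-0.240156)(-0.2002) - (-0.199579)(-0.1515) = 0.92168457
  phi_33 = -0.26273935 / 0.92168457 = -0.2851.
Therefore phi_{33} = -0.2851.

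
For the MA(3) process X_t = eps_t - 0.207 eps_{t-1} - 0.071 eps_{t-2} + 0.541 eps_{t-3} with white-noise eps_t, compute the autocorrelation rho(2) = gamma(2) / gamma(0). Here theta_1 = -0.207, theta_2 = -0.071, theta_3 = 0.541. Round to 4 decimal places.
\rho(2) = -0.1365

For an MA(q) process with theta_0 = 1, the autocovariance is
  gamma(k) = sigma^2 * sum_{i=0..q-k} theta_i * theta_{i+k},
and rho(k) = gamma(k) / gamma(0). Sigma^2 cancels.
  numerator   = (1)*(-0.071) + (-0.207)*(0.541) = -0.182987.
  denominator = (1)^2 + (-0.207)^2 + (-0.071)^2 + (0.541)^2 = 1.340571.
  rho(2) = -0.182987 / 1.340571 = -0.1365.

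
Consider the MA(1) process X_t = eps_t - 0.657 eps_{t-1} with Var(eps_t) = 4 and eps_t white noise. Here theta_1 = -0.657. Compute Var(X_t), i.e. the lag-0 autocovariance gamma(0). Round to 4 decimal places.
\gamma(0) = 5.7266

For an MA(q) process X_t = eps_t + sum_i theta_i eps_{t-i} with
Var(eps_t) = sigma^2, the variance is
  gamma(0) = sigma^2 * (1 + sum_i theta_i^2).
  sum_i theta_i^2 = (-0.657)^2 = 0.431649.
  gamma(0) = 4 * (1 + 0.431649) = 4 * 1.431649 = 5.726596, which rounds to 5.7266.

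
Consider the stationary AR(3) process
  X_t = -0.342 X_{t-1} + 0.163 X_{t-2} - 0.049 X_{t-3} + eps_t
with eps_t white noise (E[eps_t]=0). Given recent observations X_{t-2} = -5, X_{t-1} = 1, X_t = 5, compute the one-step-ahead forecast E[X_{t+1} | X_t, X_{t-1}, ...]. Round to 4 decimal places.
E[X_{t+1} \mid \mathcal F_t] = -1.3020

For an AR(p) model X_t = c + sum_i phi_i X_{t-i} + eps_t, the
one-step-ahead conditional mean is
  E[X_{t+1} | X_t, ...] = c + sum_i phi_i X_{t+1-i}.
Substitute known values:
  E[X_{t+1} | ...] = (-0.342) * (5) + (0.163) * (1) + (-0.049) * (-5)
                   = -1.3020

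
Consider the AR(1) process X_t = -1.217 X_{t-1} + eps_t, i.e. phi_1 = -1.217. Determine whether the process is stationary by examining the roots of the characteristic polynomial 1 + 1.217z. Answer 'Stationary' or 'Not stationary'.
\text{Not stationary}

The AR(p) characteristic polynomial is P(z) = 1 + 1.217z.
Stationarity requires all roots to lie outside the unit circle, i.e. |z| > 1 for every root.
This is linear in z: 1 + (1.217) z = 0  =>  z = -1/(1.217) = -0.821693,  |z| = 0.821693.
Moduli of all roots: 0.8217.
All moduli strictly greater than 1? No.
Verdict: Not stationary.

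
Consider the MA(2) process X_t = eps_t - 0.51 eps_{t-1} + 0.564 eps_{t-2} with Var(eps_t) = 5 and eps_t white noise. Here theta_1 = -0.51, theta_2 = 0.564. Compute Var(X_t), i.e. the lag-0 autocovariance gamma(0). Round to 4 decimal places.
\gamma(0) = 7.8910

For an MA(q) process X_t = eps_t + sum_i theta_i eps_{t-i} with
Var(eps_t) = sigma^2, the variance is
  gamma(0) = sigma^2 * (1 + sum_i theta_i^2).
  sum_i theta_i^2 = (-0.51)^2 + (0.564)^2 = 0.2601 + 0.318096 = 0.578196.
  gamma(0) = 5 * (1 + 0.578196) = 5 * 1.578196 = 7.89098, which rounds to 7.8910.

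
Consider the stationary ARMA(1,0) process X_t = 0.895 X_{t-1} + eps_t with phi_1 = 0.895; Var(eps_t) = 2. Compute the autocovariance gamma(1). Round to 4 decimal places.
\gamma(1) = 8.9961

Multiply the model equation by X_{t-k} and take expectations. With theta_0 = psi_0 = 1 and psi_j the MA(infinity) weights, this gives
  gamma(k) - sum_i phi_i gamma(k-i) = c_k,
  c_k = sigma^2 * sum_{j=k..q} theta_j psi_{j-k}   (c_k = 0 for k > q),
using gamma(-m) = gamma(m).
Pure AR (q = 0): c_0 = sigma^2 = 2, c_k = 0 for k >= 1.
Equations for k = 0 and k = 1 (AR order 1):
  gamma(0) = phi_1 gamma(1) + c_0
  gamma(1) = phi_1 gamma(0) + c_1
Substituting the second into the first: gamma(0) (1 - phi_1^2) = c_0 + phi_1 c_1, so
  gamma(0) = c_0 / (1 - phi_1^2) = 2 / (1 - (0.895)^2) = 2 / 0.198975 = 10.051514.
  gamma(1) = phi_1 gamma(0) = (0.895)(10.051514) = 8.996105.
Therefore gamma(1) = 8.9961 (to 4 decimal places).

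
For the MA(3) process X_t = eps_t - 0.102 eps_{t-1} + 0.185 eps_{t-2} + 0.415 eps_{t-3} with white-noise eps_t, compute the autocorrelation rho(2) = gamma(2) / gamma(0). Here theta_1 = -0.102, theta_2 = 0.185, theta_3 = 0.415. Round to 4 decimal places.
\rho(2) = 0.1172

For an MA(q) process with theta_0 = 1, the autocovariance is
  gamma(k) = sigma^2 * sum_{i=0..q-k} theta_i * theta_{i+k},
and rho(k) = gamma(k) / gamma(0). Sigma^2 cancels.
  numerator   = (1)*(0.185) + (-0.102)*(0.415) = 0.14267.
  denominator = (1)^2 + (-0.102)^2 + (0.185)^2 + (0.415)^2 = 1.216854.
  rho(2) = 0.14267 / 1.216854 = 0.1172.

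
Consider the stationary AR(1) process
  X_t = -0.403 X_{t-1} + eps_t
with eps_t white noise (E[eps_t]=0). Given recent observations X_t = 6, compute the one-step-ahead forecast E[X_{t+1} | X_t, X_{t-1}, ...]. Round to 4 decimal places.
E[X_{t+1} \mid \mathcal F_t] = -2.4180

For an AR(p) model X_t = c + sum_i phi_i X_{t-i} + eps_t, the
one-step-ahead conditional mean is
  E[X_{t+1} | X_t, ...] = c + sum_i phi_i X_{t+1-i}.
Substitute known values:
  E[X_{t+1} | ...] = (-0.403) * (6)
                   = -2.4180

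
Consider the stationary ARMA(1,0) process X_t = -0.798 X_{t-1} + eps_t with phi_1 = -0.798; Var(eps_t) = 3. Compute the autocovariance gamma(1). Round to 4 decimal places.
\gamma(1) = -6.5915

Multiply the model equation by X_{t-k} and take expectations. With theta_0 = psi_0 = 1 and psi_j the MA(infinity) weights, this gives
  gamma(k) - sum_i phi_i gamma(k-i) = c_k,
  c_k = sigma^2 * sum_{j=k..q} theta_j psi_{j-k}   (c_k = 0 for k > q),
using gamma(-m) = gamma(m).
Pure AR (q = 0): c_0 = sigma^2 = 3, c_k = 0 for k >= 1.
Equations for k = 0 and k = 1 (AR order 1):
  gamma(0) = phi_1 gamma(1) + c_0
  gamma(1) = phi_1 gamma(0) + c_1
Substituting the second into the first: gamma(0) (1 - phi_1^2) = c_0 + phi_1 c_1, so
  gamma(0) = c_0 / (1 - phi_1^2) = 3 / (1 - (-0.798)^2) = 3 / 0.363196 = 8.260003.
  gamma(1) = phi_1 gamma(0) = (-0.798)(8.260003) = -6.591482.
Therefore gamma(1) = -6.5915 (to 4 decimal places).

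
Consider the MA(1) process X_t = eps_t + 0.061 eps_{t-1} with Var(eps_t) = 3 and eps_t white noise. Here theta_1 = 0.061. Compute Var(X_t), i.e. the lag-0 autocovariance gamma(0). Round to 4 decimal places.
\gamma(0) = 3.0112

For an MA(q) process X_t = eps_t + sum_i theta_i eps_{t-i} with
Var(eps_t) = sigma^2, the variance is
  gamma(0) = sigma^2 * (1 + sum_i theta_i^2).
  sum_i theta_i^2 = (0.061)^2 = 0.003721.
  gamma(0) = 3 * (1 + 0.003721) = 3 * 1.003721 = 3.011163, which rounds to 3.0112.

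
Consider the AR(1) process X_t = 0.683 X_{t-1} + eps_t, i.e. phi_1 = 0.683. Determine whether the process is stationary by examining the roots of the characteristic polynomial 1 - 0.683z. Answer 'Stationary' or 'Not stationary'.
\text{Stationary}

The AR(p) characteristic polynomial is P(z) = 1 - 0.683z.
Stationarity requires all roots to lie outside the unit circle, i.e. |z| > 1 for every root.
This is linear in z: 1 + (-0.683) z = 0  =>  z = -1/(-0.683) = 1.464129,  |z| = 1.464129.
Moduli of all roots: 1.4641.
All moduli strictly greater than 1? Yes.
Verdict: Stationary.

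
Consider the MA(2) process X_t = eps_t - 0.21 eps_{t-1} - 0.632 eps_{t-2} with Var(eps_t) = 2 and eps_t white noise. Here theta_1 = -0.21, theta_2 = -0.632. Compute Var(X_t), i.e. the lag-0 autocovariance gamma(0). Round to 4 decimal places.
\gamma(0) = 2.8870

For an MA(q) process X_t = eps_t + sum_i theta_i eps_{t-i} with
Var(eps_t) = sigma^2, the variance is
  gamma(0) = sigma^2 * (1 + sum_i theta_i^2).
  sum_i theta_i^2 = (-0.21)^2 + (-0.632)^2 = 0.0441 + 0.399424 = 0.443524.
  gamma(0) = 2 * (1 + 0.443524) = 2 * 1.443524 = 2.887048, which rounds to 2.8870.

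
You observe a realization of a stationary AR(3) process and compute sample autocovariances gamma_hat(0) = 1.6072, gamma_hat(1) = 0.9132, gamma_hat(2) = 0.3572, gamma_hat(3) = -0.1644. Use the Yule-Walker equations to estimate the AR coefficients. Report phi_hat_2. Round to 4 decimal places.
\hat\phi_{2} = 0.0120

The Yule-Walker equations for an AR(p) process read, in matrix form,
  Gamma_p phi = r_p,   with   (Gamma_p)_{ij} = gamma(|i - j|),
                       (r_p)_i = gamma(i),   i,j = 1..p.
Substitute the sample gammas (Toeplitz matrix and right-hand side of size 3):
  Gamma_p = [[1.6072, 0.9132, 0.3572], [0.9132, 1.6072, 0.9132], [0.3572, 0.9132, 1.6072]]
  r_p     = [0.9132, 0.3572, -0.1644]
Written out (R1..R3):
  (R1) 1.6072 phi_1 + 0.9132 phi_2 + 0.3572 phi_3 = 0.9132
  (R2) 0.9132 phi_1 + 1.6072 phi_2 + 0.9132 phi_3 = 0.3572
  (R3) 0.3572 phi_1 + 0.9132 phi_2 + 1.6072 phi_3 = -0.1644
Gaussian elimination:
  R2 <- R2 - (0.9132/1.6072) R1 = R2 - (0.568193) R1:  1.088326 phi_2 + 0.710241 phi_3 = -0.161674
  R3 <- R3 - (0.3572/1.6072) R1 = R3 - (0.22225) R1:  0.710241 phi_2 + 1.527812 phi_3 = -0.367359
  R3 <- R3 - (0.710241/1.088326) R2 = R3 - (0.6526) R2:  1.064309 phi_3 = -0.26185
Back-substitution:
  phi_hat_3 = -0.26185 / 1.064309 = -0.246028
  phi_hat_2 = (-0.161674 - (0.710241)(-0.246028)) / 1.088326 = 0.012005
  phi_hat_1 = (0.9132 - (0.9132)(0.012005) - (0.3572)(-0.246028)) / 1.6072 = 0.616052
So phi_hat = [0.6161, 0.0120, -0.2460].
Therefore phi_hat_2 = 0.0120.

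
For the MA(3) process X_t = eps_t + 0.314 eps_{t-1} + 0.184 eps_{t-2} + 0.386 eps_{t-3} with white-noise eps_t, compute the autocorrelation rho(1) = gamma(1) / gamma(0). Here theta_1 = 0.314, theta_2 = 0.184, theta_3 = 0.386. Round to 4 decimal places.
\rho(1) = 0.3455

For an MA(q) process with theta_0 = 1, the autocovariance is
  gamma(k) = sigma^2 * sum_{i=0..q-k} theta_i * theta_{i+k},
and rho(k) = gamma(k) / gamma(0). Sigma^2 cancels.
  numerator   = (1)*(0.314) + (0.314)*(0.184) + (0.184)*(0.386) = 0.4428.
  denominator = (1)^2 + (0.314)^2 + (0.184)^2 + (0.386)^2 = 1.281448.
  rho(1) = 0.4428 / 1.281448 = 0.3455.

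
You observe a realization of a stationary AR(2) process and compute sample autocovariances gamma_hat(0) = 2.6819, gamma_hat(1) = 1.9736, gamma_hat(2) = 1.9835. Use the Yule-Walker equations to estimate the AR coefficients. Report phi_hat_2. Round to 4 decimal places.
\hat\phi_{2} = 0.4320

The Yule-Walker equations for an AR(p) process read, in matrix form,
  Gamma_p phi = r_p,   with   (Gamma_p)_{ij} = gamma(|i - j|),
                       (r_p)_i = gamma(i),   i,j = 1..p.
Substitute the sample gammas (Toeplitz matrix and right-hand side of size 2):
  Gamma_p = [[2.6819, 1.9736], [1.9736, 2.6819]]
  r_p     = [1.9736, 1.9835]
Written out:
  2.6819 phi_1 + 1.9736 phi_2 = 1.9736
  1.9736 phi_1 + 2.6819 phi_2 = 1.9835
Solve by Cramer's rule:
  det = gamma(0)^2 - gamma(1)^2 = (2.6819)^2 - (1.9736)^2 = 7.19258761 - 3.89509696 = 3.29749065
  phi_hat_1 = [gamma(1) gamma(0) - gamma(1) gamma(2)] / det = [(1.9736)(2.6819) - (1.9736)(1.9835)] / 3.29749065 = 1.37836224 / 3.29749065 = 0.418
  phi_hat_2 = [gamma(0) gamma(2) - gamma(1)^2] / det = [(2.6819)(1.9835) - (1.9736)^2] / 3.29749065 = 1.42445169 / 3.29749065 = 0.432
So phi_hat = [0.4180, 0.4320].
Therefore phi_hat_2 = 0.4320.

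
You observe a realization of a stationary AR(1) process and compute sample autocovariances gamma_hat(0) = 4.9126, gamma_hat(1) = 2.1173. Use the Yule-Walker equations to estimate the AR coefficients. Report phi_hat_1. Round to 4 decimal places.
\hat\phi_{1} = 0.4310

The Yule-Walker equations for an AR(p) process read, in matrix form,
  Gamma_p phi = r_p,   with   (Gamma_p)_{ij} = gamma(|i - j|),
                       (r_p)_i = gamma(i),   i,j = 1..p.
Substitute the sample gammas (Toeplitz matrix and right-hand side of size 1):
  Gamma_p = [[4.9126]]
  r_p     = [2.1173]
With p = 1 this is the single equation gamma(0) phi_1 = gamma(1):
  phi_hat_1 = gamma(1) / gamma(0) = 2.1173 / 4.9126 = 0.4310.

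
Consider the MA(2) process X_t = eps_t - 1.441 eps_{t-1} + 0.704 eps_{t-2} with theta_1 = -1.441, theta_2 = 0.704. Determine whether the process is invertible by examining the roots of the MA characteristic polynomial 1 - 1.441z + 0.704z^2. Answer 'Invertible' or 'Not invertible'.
\text{Invertible}

The MA(q) characteristic polynomial is P(z) = 1 - 1.441z + 0.704z^2.
Invertibility requires all roots to lie outside the unit circle, i.e. |z| > 1 for every root.
Set 1 + (-1.441) z + (0.704) z^2 = 0, i.e. a z^2 + b z + c = 0 with a = 0.704, b = -1.441, c = 1.
Discriminant D = b^2 - 4ac = (-1.441)^2 - 4*(0.704)*1 = 2.076481 - (2.816) = -0.739519.
D < 0, so the roots are the complex-conjugate pair z = (-b +/- i sqrt(-D)) / (2a) = 1.0234 +/- 0.6108i.
For a conjugate pair |z|^2 = z * conj(z) = (product of roots) = c/a = 1/(0.704) = 1.420455, so |z| = sqrt(1.420455) = 1.1918 for both roots.
Moduli of all roots: 1.1918, 1.1918.
All moduli strictly greater than 1? Yes.
Verdict: Invertible.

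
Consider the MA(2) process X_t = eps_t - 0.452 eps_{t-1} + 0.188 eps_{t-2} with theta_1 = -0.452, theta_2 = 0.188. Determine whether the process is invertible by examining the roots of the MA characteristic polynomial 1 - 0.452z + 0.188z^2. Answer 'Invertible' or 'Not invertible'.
\text{Invertible}

The MA(q) characteristic polynomial is P(z) = 1 - 0.452z + 0.188z^2.
Invertibility requires all roots to lie outside the unit circle, i.e. |z| > 1 for every root.
Set 1 + (-0.452) z + (0.188) z^2 = 0, i.e. a z^2 + b z + c = 0 with a = 0.188, b = -0.452, c = 1.
Discriminant D = b^2 - 4ac = (-0.452)^2 - 4*(0.188)*1 = 0.204304 - (0.752) = -0.547696.
D < 0, so the roots are the complex-conjugate pair z = (-b +/- i sqrt(-D)) / (2a) = 1.2021 +/- 1.9683i.
For a conjugate pair |z|^2 = z * conj(z) = (product of roots) = c/a = 1/(0.188) = 5.319149, so |z| = sqrt(5.319149) = 2.3063 for both roots.
Moduli of all roots: 2.3063, 2.3063.
All moduli strictly greater than 1? Yes.
Verdict: Invertible.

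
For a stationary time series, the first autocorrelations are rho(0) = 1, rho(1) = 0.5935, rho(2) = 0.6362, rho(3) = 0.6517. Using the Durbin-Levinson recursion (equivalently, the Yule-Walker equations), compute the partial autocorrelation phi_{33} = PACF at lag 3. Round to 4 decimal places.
\phi_{33} = 0.3430

The PACF at lag k is phi_{kk}, the last component of the solution
to the Yule-Walker system G_k phi = r_k where
  (G_k)_{ij} = rho(|i - j|), (r_k)_i = rho(i), i,j = 1..k.
Equivalently, Durbin-Levinson gives phi_{kk} iteratively:
  phi_{11} = rho(1)
  phi_{kk} = [rho(k) - sum_{j=1..k-1} phi_{k-1,j} rho(k-j)]
            / [1 - sum_{j=1..k-1} phi_{k-1,j} rho(j)],
  phi_{k,j} = phi_{k-1,j} - phi_{kk} phi_{k-1,k-j},  j = 1..k-1.
Step k = 1:
  phi_11 = rho(1) = 0.5935.
Step k = 2:
  phi_22 = [rho(2) - phi_11 rho(1)] / [1 - phi_11 rho(1)] = [0.6362 - (0.5935)(0.5935)] / [1 - (0.5935)(0.5935)]
         = 0.28395775 / 0.64775775 = 0.43837.
  Update: phi_21 = phi_11 - phi_22 phi_11 = 0.5935 - (0.43837)(0.5935) = 0.333327.
Step k = 3:
  phi_33 = [rho(3) - phi_21 rho(2) - phi_22 rho(1)] / [1 - phi_21 rho(1) - phi_22 rho(2)]
    numerator   = 0.6517 - (0.333327)(0.6362) - (0.43837)(0.5935) = 0.17946445
    denominator = 1 - (0.333327)(0.5935) - (0.43837)(0.6362) = 0.52327911
  phi_33 = 0.17946445 / 0.52327911 = 0.343.
Therefore phi_{33} = 0.3430.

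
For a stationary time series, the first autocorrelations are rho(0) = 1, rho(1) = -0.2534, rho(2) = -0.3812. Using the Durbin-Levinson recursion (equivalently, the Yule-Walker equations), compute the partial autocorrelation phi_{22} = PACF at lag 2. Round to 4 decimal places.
\phi_{22} = -0.4760

The PACF at lag k is phi_{kk}, the last component of the solution
to the Yule-Walker system G_k phi = r_k where
  (G_k)_{ij} = rho(|i - j|), (r_k)_i = rho(i), i,j = 1..k.
Equivalently, Durbin-Levinson gives phi_{kk} iteratively:
  phi_{11} = rho(1)
  phi_{kk} = [rho(k) - sum_{j=1..k-1} phi_{k-1,j} rho(k-j)]
            / [1 - sum_{j=1..k-1} phi_{k-1,j} rho(j)],
  phi_{k,j} = phi_{k-1,j} - phi_{kk} phi_{k-1,k-j},  j = 1..k-1.
Step k = 1:
  phi_11 = rho(1) = -0.2534.
Step k = 2:
  phi_22 = [rho(2) - phi_11 rho(1)] / [1 - phi_11 rho(1)] = [-0.3812 - (-0.2534)(-0.2534)] / [1 - (-0.2534)(-0.2534)]
         = -0.44541156 / 0.93578844 = -0.476.
Therefore phi_{22} = -0.4760.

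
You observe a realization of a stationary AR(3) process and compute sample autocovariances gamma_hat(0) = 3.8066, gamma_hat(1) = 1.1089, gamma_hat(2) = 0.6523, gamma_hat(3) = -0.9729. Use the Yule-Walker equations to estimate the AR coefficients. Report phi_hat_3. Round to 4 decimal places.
\hat\phi_{3} = -0.3620

The Yule-Walker equations for an AR(p) process read, in matrix form,
  Gamma_p phi = r_p,   with   (Gamma_p)_{ij} = gamma(|i - j|),
                       (r_p)_i = gamma(i),   i,j = 1..p.
Substitute the sample gammas (Toeplitz matrix and right-hand side of size 3):
  Gamma_p = [[3.8066, 1.1089, 0.6523], [1.1089, 3.8066, 1.1089], [0.6523, 1.1089, 3.8066]]
  r_p     = [1.1089, 0.6523, -0.9729]
Written out (R1..R3):
  (R1) 3.8066 phi_1 + 1.1089 phi_2 + 0.6523 phi_3 = 1.1089
  (R2) 1.1089 phi_1 + 3.8066 phi_2 + 1.1089 phi_3 = 0.6523
  (R3) 0.6523 phi_1 + 1.1089 phi_2 + 3.8066 phi_3 = -0.9729
Gaussian elimination:
  R2 <- R2 - (1.1089/3.8066) R1 = R2 - (0.29131) R1:  3.483567 phi_2 + 0.918879 phi_3 = 0.329267
  R3 <- R3 - (0.6523/3.8066) R1 = R3 - (0.17136) R1:  0.918879 phi_2 + 3.694822 phi_3 = -1.162921
  R3 <- R3 - (0.918879/3.483567) R2 = R3 - (0.263775) R2:  3.452444 phi_3 = -1.249774
Back-substitution:
  phi_hat_3 = -1.249774 / 3.452444 = -0.361997
  phi_hat_2 = (0.329267 - (0.918879)(-0.361997)) / 3.483567 = 0.190006
  phi_hat_1 = (1.1089 - (1.1089)(0.190006) - (0.6523)(-0.361997)) / 3.8066 = 0.297991
So phi_hat = [0.2980, 0.1900, -0.3620].
Therefore phi_hat_3 = -0.3620.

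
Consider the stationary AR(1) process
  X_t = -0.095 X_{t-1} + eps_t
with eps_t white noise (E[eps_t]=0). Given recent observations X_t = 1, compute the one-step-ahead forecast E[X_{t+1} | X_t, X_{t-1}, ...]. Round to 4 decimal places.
E[X_{t+1} \mid \mathcal F_t] = -0.0950

For an AR(p) model X_t = c + sum_i phi_i X_{t-i} + eps_t, the
one-step-ahead conditional mean is
  E[X_{t+1} | X_t, ...] = c + sum_i phi_i X_{t+1-i}.
Substitute known values:
  E[X_{t+1} | ...] = (-0.095) * (1)
                   = -0.0950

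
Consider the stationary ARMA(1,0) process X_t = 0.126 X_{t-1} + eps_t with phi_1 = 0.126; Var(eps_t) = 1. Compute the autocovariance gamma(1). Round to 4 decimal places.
\gamma(1) = 0.1280

Multiply the model equation by X_{t-k} and take expectations. With theta_0 = psi_0 = 1 and psi_j the MA(infinity) weights, this gives
  gamma(k) - sum_i phi_i gamma(k-i) = c_k,
  c_k = sigma^2 * sum_{j=k..q} theta_j psi_{j-k}   (c_k = 0 for k > q),
using gamma(-m) = gamma(m).
Pure AR (q = 0): c_0 = sigma^2 = 1, c_k = 0 for k >= 1.
Equations for k = 0 and k = 1 (AR order 1):
  gamma(0) = phi_1 gamma(1) + c_0
  gamma(1) = phi_1 gamma(0) + c_1
Substituting the second into the first: gamma(0) (1 - phi_1^2) = c_0 + phi_1 c_1, so
  gamma(0) = c_0 / (1 - phi_1^2) = 1 / (1 - (0.126)^2) = 1 / 0.984124 = 1.016132.
  gamma(1) = phi_1 gamma(0) = (0.126)(1.016132) = 0.128033.
Therefore gamma(1) = 0.1280 (to 4 decimal places).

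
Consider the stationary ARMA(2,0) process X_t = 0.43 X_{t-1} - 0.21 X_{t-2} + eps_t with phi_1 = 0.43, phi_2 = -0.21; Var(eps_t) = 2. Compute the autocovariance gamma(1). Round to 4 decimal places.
\gamma(1) = 0.8510

Multiply the model equation by X_{t-k} and take expectations. With theta_0 = psi_0 = 1 and psi_j the MA(infinity) weights, this gives
  gamma(k) - sum_i phi_i gamma(k-i) = c_k,
  c_k = sigma^2 * sum_{j=k..q} theta_j psi_{j-k}   (c_k = 0 for k > q),
using gamma(-m) = gamma(m).
Pure AR (q = 0): c_0 = sigma^2 = 2, c_k = 0 for k >= 1.
Equations for k = 0, 1, 2 (AR order 2, c_2 = 0):
  (E0) gamma(0) = phi_1 gamma(1) + phi_2 gamma(2) + c_0
  (E1) gamma(1) = phi_1 gamma(0) + phi_2 gamma(1) + c_1
  (E2) gamma(2) = phi_1 gamma(1) + phi_2 gamma(0)
From (E1): gamma(1) = A gamma(0) + B with
  A = phi_1 / (1 - phi_2) = 0.43 / 1.21 = 0.355372,   B = c_1 / (1 - phi_2) = 0 / 1.21 = 0.
Insert (E2) into (E0): gamma(0) (1 - phi_2^2) = phi_1 (1 + phi_2) gamma(1) + c_0.
  phi_1 (1 + phi_2) = (0.43)(0.79) = 0.3397,   1 - phi_2^2 = 0.9559.
Replace gamma(1) by A gamma(0) + B and collect gamma(0):
  gamma(0) [0.9559 - (0.3397)(0.355372)] = c_0 = 2
  gamma(0) * 0.83518 = 2
  gamma(0) = 2 / 0.83518 = 2.394693.
  gamma(1) = A gamma(0) = (0.355372)(2.394693) = 0.851007.
Therefore gamma(1) = 0.8510 (to 4 decimal places).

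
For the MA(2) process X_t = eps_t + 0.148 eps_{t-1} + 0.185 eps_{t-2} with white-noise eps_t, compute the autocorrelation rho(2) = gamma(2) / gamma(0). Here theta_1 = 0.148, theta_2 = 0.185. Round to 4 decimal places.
\rho(2) = 0.1752

For an MA(q) process with theta_0 = 1, the autocovariance is
  gamma(k) = sigma^2 * sum_{i=0..q-k} theta_i * theta_{i+k},
and rho(k) = gamma(k) / gamma(0). Sigma^2 cancels.
  numerator   = (1)*(0.185) = 0.185.
  denominator = (1)^2 + (0.148)^2 + (0.185)^2 = 1.056129.
  rho(2) = 0.185 / 1.056129 = 0.1752.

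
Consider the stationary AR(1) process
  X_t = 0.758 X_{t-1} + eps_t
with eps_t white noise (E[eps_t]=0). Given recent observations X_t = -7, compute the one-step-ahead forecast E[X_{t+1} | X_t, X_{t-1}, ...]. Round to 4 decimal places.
E[X_{t+1} \mid \mathcal F_t] = -5.3060

For an AR(p) model X_t = c + sum_i phi_i X_{t-i} + eps_t, the
one-step-ahead conditional mean is
  E[X_{t+1} | X_t, ...] = c + sum_i phi_i X_{t+1-i}.
Substitute known values:
  E[X_{t+1} | ...] = (0.758) * (-7)
                   = -5.3060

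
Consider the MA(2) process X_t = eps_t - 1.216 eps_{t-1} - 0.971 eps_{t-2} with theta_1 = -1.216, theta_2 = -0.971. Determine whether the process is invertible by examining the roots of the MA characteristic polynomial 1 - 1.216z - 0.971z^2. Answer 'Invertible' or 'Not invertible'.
\text{Not invertible}

The MA(q) characteristic polynomial is P(z) = 1 - 1.216z - 0.971z^2.
Invertibility requires all roots to lie outside the unit circle, i.e. |z| > 1 for every root.
Set 1 + (-1.216) z + (-0.971) z^2 = 0, i.e. a z^2 + b z + c = 0 with a = -0.971, b = -1.216, c = 1.
Discriminant D = b^2 - 4ac = (-1.216)^2 - 4*(-0.971)*1 = 1.478656 - (-3.884) = 5.362656.
D >= 0, so the roots are real: z = (-b +/- sqrt(D)) / (2a) = (1.216 +/- 2.315741) / (-1.942).
  z_1 = (1.216 + 2.315741) / (-1.942) = -1.8186,   |z_1| = 1.8186.
  z_2 = (1.216 - 2.315741) / (-1.942) = 0.5663,   |z_2| = 0.5663.
Moduli of all roots: 1.8186, 0.5663.
All moduli strictly greater than 1? No.
Verdict: Not invertible.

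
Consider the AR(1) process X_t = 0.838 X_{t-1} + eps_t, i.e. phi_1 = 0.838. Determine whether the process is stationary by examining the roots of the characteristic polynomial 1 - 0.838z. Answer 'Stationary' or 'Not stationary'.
\text{Stationary}

The AR(p) characteristic polynomial is P(z) = 1 - 0.838z.
Stationarity requires all roots to lie outside the unit circle, i.e. |z| > 1 for every root.
This is linear in z: 1 + (-0.838) z = 0  =>  z = -1/(-0.838) = 1.193317,  |z| = 1.193317.
Moduli of all roots: 1.1933.
All moduli strictly greater than 1? Yes.
Verdict: Stationary.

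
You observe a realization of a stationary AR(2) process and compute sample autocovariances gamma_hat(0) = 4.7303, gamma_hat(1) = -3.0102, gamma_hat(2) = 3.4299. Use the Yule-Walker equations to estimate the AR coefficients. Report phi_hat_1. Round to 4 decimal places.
\hat\phi_{1} = -0.2940

The Yule-Walker equations for an AR(p) process read, in matrix form,
  Gamma_p phi = r_p,   with   (Gamma_p)_{ij} = gamma(|i - j|),
                       (r_p)_i = gamma(i),   i,j = 1..p.
Substitute the sample gammas (Toeplitz matrix and right-hand side of size 2):
  Gamma_p = [[4.7303, -3.0102], [-3.0102, 4.7303]]
  r_p     = [-3.0102, 3.4299]
Written out:
  4.7303 phi_1 - 3.0102 phi_2 = -3.0102
  -3.0102 phi_1 + 4.7303 phi_2 = 3.4299
Solve by Cramer's rule:
  det = gamma(0)^2 - gamma(1)^2 = (4.7303)^2 - (-3.0102)^2 = 22.37573809 - 9.06130404 = 13.31443405
  phi_hat_1 = [gamma(1) gamma(0) - gamma(1) gamma(2)] / det = [(-3.0102)(4.7303) - (-3.0102)(3.4299)] / 13.31443405 = -3.91446408 / 13.31443405 = -0.294
  phi_hat_2 = [gamma(0) gamma(2) - gamma(1)^2] / det = [(4.7303)(3.4299) - (-3.0102)^2] / 13.31443405 = 7.16315193 / 13.31443405 = 0.538
So phi_hat = [-0.2940, 0.5380].
Therefore phi_hat_1 = -0.2940.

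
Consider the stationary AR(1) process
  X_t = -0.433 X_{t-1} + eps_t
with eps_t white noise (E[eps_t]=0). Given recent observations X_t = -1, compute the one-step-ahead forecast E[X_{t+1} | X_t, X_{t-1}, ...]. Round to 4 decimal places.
E[X_{t+1} \mid \mathcal F_t] = 0.4330

For an AR(p) model X_t = c + sum_i phi_i X_{t-i} + eps_t, the
one-step-ahead conditional mean is
  E[X_{t+1} | X_t, ...] = c + sum_i phi_i X_{t+1-i}.
Substitute known values:
  E[X_{t+1} | ...] = (-0.433) * (-1)
                   = 0.4330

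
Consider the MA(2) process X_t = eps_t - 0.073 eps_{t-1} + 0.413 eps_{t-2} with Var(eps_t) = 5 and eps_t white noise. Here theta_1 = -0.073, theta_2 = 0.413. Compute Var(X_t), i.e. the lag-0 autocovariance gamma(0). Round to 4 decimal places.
\gamma(0) = 5.8795

For an MA(q) process X_t = eps_t + sum_i theta_i eps_{t-i} with
Var(eps_t) = sigma^2, the variance is
  gamma(0) = sigma^2 * (1 + sum_i theta_i^2).
  sum_i theta_i^2 = (-0.073)^2 + (0.413)^2 = 0.005329 + 0.170569 = 0.175898.
  gamma(0) = 5 * (1 + 0.175898) = 5 * 1.175898 = 5.87949, which rounds to 5.8795.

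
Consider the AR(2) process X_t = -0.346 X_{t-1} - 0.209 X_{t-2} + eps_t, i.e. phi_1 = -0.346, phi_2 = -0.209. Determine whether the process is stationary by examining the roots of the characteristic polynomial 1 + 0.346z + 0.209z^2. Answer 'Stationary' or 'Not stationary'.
\text{Stationary}

The AR(p) characteristic polynomial is P(z) = 1 + 0.346z + 0.209z^2.
Stationarity requires all roots to lie outside the unit circle, i.e. |z| > 1 for every root.
Set 1 + (0.346) z + (0.209) z^2 = 0, i.e. a z^2 + b z + c = 0 with a = 0.209, b = 0.346, c = 1.
Discriminant D = b^2 - 4ac = (0.346)^2 - 4*(0.209)*1 = 0.119716 - (0.836) = -0.716284.
D < 0, so the roots are the complex-conjugate pair z = (-b +/- i sqrt(-D)) / (2a) = -0.8278 +/- 2.0247i.
For a conjugate pair |z|^2 = z * conj(z) = (product of roots) = c/a = 1/(0.209) = 4.784689, so |z| = sqrt(4.784689) = 2.1874 for both roots.
Moduli of all roots: 2.1874, 2.1874.
All moduli strictly greater than 1? Yes.
Verdict: Stationary.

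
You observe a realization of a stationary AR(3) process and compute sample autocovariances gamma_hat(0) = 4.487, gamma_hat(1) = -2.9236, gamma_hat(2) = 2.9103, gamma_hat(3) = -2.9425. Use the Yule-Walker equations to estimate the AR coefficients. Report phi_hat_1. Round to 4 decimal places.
\hat\phi_{1} = -0.2830

The Yule-Walker equations for an AR(p) process read, in matrix form,
  Gamma_p phi = r_p,   with   (Gamma_p)_{ij} = gamma(|i - j|),
                       (r_p)_i = gamma(i),   i,j = 1..p.
Substitute the sample gammas (Toeplitz matrix and right-hand side of size 3):
  Gamma_p = [[4.487, -2.9236, 2.9103], [-2.9236, 4.487, -2.9236], [2.9103, -2.9236, 4.487]]
  r_p     = [-2.9236, 2.9103, -2.9425]
Written out (R1..R3):
  (R1) 4.487 phi_1 - 2.9236 phi_2 + 2.9103 phi_3 = -2.9236
  (R2) -2.9236 phi_1 + 4.487 phi_2 - 2.9236 phi_3 = 2.9103
  (R3) 2.9103 phi_1 - 2.9236 phi_2 + 4.487 phi_3 = -2.9425
Gaussian elimination:
  R2 <- R2 - (-2.9236/4.487) R1 = R2 - (-0.651571) R1:  2.582066 phi_2 - 1.027332 phi_3 = 1.005366
  R3 <- R3 - (2.9103/4.487) R1 = R3 - (0.648607) R1:  -1.027332 phi_2 + 2.599359 phi_3 = -1.046232
  R3 <- R3 - (-1.027332/2.582066) R2 = R3 - (-0.397872) R2:  2.190612 phi_3 = -0.646225
Back-substitution:
  phi_hat_3 = -0.646225 / 2.190612 = -0.294997
  phi_hat_2 = (1.005366 - (-1.027332)(-0.294997)) / 2.582066 = 0.271994
  phi_hat_1 = (-2.9236 - (-2.9236)(0.271994) - (2.9103)(-0.294997)) / 4.487 = -0.28301
So phi_hat = [-0.2830, 0.2720, -0.2950].
Therefore phi_hat_1 = -0.2830.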